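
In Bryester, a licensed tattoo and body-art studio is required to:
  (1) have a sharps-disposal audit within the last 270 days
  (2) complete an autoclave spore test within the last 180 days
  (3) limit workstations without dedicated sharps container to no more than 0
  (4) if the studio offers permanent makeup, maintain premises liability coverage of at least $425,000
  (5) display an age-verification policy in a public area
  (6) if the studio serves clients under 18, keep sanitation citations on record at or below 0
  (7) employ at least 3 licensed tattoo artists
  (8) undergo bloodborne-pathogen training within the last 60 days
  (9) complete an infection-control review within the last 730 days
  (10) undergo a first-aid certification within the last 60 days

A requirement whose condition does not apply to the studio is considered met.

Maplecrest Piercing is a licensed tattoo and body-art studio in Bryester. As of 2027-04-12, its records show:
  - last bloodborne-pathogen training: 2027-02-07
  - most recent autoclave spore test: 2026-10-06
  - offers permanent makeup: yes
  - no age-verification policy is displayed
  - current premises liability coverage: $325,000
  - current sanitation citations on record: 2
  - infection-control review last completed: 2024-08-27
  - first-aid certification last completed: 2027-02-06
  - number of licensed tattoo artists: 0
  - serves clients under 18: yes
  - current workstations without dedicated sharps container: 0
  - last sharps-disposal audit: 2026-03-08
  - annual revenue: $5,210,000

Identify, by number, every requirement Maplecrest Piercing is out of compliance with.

1. sharps-disposal audit 400 days ago vs limit 270 → not met
2. autoclave spore test 188 days ago vs limit 180 → not met
3. workstations without dedicated sharps container 0 ≤ 0 → met
4. condition 'offers permanent makeup' holds; premises liability coverage $325,000 < $425,000 → not met
5. age-verification policy absent → not met
6. condition 'serves clients under 18' holds; sanitation citations on record 2 > 0 → not met
7. licensed tattoo artists 0 < 3 → not met
8. bloodborne-pathogen training 64 days ago vs limit 60 → not met
9. infection-control review 958 days ago vs limit 730 → not met
10. first-aid certification 65 days ago vs limit 60 → not met
Not met: 1, 2, 4, 5, 6, 7, 8, 9, 10

1, 2, 4, 5, 6, 7, 8, 9, 10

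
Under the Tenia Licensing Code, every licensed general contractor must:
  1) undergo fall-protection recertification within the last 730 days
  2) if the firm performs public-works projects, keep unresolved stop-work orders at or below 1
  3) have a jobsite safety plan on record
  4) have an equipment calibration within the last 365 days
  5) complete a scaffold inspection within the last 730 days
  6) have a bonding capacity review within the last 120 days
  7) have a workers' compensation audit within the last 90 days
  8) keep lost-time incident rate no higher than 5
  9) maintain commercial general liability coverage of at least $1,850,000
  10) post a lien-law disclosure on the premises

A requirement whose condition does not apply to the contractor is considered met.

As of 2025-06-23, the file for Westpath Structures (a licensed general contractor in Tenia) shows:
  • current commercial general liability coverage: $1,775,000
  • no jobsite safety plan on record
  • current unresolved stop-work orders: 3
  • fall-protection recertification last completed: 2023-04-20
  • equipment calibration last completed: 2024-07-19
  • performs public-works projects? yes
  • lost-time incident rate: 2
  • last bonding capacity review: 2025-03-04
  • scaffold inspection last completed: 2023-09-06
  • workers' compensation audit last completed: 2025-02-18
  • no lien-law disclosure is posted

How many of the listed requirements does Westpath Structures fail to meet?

1. fall-protection recertification 795 days ago vs limit 730 → not met
2. condition 'performs public-works projects' holds; unresolved stop-work orders 3 > 1 → not met
3. jobsite safety plan absent → not met
4. equipment calibration 339 days ago vs limit 365 → met
5. scaffold inspection 656 days ago vs limit 730 → met
6. bonding capacity review 111 days ago vs limit 120 → met
7. workers' compensation audit 125 days ago vs limit 90 → not met
8. lost-time incident rate 2 ≤ 5 → met
9. commercial general liability coverage $1,775,000 < $1,850,000 → not met
10. lien-law disclosure absent → not met
Not met: 6 of 10

6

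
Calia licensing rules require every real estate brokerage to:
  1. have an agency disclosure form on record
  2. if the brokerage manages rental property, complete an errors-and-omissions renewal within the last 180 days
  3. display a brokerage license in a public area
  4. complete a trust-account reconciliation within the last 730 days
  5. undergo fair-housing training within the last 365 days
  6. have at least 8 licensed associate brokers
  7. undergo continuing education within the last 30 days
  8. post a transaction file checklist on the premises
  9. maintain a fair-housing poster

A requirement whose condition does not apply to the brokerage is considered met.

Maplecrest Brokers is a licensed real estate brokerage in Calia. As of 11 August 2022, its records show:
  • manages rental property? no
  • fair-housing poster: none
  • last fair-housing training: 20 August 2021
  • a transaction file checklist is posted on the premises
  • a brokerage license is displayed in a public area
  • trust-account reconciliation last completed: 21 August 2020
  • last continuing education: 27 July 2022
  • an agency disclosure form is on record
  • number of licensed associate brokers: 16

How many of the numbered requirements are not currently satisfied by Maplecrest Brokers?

1

1. agency disclosure form present → met
2. condition 'manages rental property' does not hold → requirement n/a → met
3. brokerage license present → met
4. trust-account reconciliation 720 days ago vs limit 730 → met
5. fair-housing training 356 days ago vs limit 365 → met
6. licensed associate brokers 16 ≥ 8 → met
7. continuing education 15 days ago vs limit 30 → met
8. transaction file checklist present → met
9. fair-housing poster absent → not met
Not met: 1 of 9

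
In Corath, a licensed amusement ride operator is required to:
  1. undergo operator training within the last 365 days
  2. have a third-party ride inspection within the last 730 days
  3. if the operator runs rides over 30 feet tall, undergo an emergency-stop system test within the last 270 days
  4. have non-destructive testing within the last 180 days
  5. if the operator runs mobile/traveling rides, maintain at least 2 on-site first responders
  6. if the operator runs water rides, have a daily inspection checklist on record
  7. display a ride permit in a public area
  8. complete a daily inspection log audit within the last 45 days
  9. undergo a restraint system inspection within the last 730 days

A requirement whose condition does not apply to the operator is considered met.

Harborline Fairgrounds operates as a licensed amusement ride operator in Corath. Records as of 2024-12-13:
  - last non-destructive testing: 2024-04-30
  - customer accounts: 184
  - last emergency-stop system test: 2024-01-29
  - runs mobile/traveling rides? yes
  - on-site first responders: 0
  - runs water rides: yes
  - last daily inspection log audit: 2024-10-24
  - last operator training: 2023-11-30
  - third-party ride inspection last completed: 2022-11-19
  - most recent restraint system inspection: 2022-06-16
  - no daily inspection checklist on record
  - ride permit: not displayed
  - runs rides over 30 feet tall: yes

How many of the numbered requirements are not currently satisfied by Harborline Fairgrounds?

1. operator training 379 days ago vs limit 365 → not met
2. third-party ride inspection 755 days ago vs limit 730 → not met
3. condition 'runs rides over 30 feet tall' holds; emergency-stop system test 319 days ago vs limit 270 → not met
4. non-destructive testing 227 days ago vs limit 180 → not met
5. condition 'runs mobile/traveling rides' holds; on-site first responders 0 < 2 → not met
6. condition 'runs water rides' holds; daily inspection checklist absent → not met
7. ride permit absent → not met
8. daily inspection log audit 50 days ago vs limit 45 → not met
9. restraint system inspection 911 days ago vs limit 730 → not met
Not met: 9 of 9

9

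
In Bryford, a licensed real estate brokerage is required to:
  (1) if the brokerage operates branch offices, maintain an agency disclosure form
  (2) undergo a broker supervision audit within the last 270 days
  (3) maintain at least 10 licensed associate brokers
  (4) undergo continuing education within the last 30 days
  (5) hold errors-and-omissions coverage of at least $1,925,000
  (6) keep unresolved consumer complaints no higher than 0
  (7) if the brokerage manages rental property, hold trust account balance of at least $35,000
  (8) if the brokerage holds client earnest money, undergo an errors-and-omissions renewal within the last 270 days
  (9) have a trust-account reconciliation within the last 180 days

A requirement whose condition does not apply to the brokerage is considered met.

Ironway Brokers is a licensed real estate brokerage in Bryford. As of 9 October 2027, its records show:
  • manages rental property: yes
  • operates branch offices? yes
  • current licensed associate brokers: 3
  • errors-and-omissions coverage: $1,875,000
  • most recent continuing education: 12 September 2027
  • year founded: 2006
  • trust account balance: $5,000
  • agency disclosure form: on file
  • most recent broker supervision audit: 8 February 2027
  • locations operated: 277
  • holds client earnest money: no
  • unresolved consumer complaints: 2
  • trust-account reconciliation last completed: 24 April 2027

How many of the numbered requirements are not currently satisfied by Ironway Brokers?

1. condition 'operates branch offices' holds; agency disclosure form present → met
2. broker supervision audit 243 days ago vs limit 270 → met
3. licensed associate brokers 3 < 10 → not met
4. continuing education 27 days ago vs limit 30 → met
5. errors-and-omissions coverage $1,875,000 < $1,925,000 → not met
6. unresolved consumer complaints 2 > 0 → not met
7. condition 'manages rental property' holds; trust account balance $5,000 < $35,000 → not met
8. condition 'holds client earnest money' does not hold → requirement n/a → met
9. trust-account reconciliation 168 days ago vs limit 180 → met
Not met: 4 of 9

4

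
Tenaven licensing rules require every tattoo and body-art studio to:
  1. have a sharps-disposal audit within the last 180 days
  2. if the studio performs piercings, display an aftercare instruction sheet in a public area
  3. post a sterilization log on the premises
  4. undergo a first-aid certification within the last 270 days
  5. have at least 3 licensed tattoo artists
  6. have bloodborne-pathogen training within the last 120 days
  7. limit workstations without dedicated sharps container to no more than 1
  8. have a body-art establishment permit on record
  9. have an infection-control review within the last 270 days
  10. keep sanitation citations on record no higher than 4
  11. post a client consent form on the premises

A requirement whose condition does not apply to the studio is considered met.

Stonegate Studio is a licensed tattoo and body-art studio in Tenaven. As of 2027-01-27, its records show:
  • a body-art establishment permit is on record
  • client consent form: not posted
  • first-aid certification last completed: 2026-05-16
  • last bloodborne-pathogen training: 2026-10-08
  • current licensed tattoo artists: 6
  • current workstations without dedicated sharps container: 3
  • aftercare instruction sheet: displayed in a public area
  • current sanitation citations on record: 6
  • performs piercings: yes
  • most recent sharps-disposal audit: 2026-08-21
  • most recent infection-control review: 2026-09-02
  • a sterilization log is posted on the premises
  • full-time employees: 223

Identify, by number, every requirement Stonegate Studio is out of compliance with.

1. sharps-disposal audit 159 days ago vs limit 180 → met
2. condition 'performs piercings' holds; aftercare instruction sheet present → met
3. sterilization log present → met
4. first-aid certification 256 days ago vs limit 270 → met
5. licensed tattoo artists 6 ≥ 3 → met
6. bloodborne-pathogen training 111 days ago vs limit 120 → met
7. workstations without dedicated sharps container 3 > 1 → not met
8. body-art establishment permit present → met
9. infection-control review 147 days ago vs limit 270 → met
10. sanitation citations on record 6 > 4 → not met
11. client consent form absent → not met
Not met: 7, 10, 11

7, 10, 11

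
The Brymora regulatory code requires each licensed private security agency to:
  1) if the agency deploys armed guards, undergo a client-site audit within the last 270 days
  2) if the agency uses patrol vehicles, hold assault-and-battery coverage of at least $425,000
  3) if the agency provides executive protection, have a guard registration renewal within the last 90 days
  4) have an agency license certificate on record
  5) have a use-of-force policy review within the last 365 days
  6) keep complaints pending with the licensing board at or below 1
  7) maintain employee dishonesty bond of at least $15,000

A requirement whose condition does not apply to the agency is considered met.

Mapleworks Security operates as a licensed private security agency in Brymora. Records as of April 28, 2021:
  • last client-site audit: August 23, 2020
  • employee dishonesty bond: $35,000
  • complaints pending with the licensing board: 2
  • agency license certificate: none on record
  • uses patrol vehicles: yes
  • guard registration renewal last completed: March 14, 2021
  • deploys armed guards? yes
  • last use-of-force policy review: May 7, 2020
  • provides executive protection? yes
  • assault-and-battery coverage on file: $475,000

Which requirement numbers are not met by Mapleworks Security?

1. condition 'deploys armed guards' holds; client-site audit 248 days ago vs limit 270 → met
2. condition 'uses patrol vehicles' holds; assault-and-battery coverage $475,000 ≥ $425,000 → met
3. condition 'provides executive protection' holds; guard registration renewal 45 days ago vs limit 90 → met
4. agency license certificate absent → not met
5. use-of-force policy review 356 days ago vs limit 365 → met
6. complaints pending with the licensing board 2 > 1 → not met
7. employee dishonesty bond $35,000 ≥ $15,000 → met
Not met: 4, 6

4, 6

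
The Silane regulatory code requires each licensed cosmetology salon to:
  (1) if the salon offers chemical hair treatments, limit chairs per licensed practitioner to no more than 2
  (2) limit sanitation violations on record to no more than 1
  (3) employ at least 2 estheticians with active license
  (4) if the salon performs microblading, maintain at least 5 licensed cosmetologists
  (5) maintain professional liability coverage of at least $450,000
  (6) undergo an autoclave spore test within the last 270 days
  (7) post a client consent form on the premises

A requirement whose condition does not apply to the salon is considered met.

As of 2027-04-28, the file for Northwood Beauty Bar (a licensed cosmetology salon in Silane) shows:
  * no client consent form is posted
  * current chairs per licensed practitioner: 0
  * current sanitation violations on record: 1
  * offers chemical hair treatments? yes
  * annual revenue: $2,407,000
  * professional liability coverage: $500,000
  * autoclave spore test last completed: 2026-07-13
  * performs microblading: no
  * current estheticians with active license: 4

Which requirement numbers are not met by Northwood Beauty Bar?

1. condition 'offers chemical hair treatments' holds; chairs per licensed practitioner 0 ≤ 2 → met
2. sanitation violations on record 1 ≤ 1 → met
3. estheticians with active license 4 ≥ 2 → met
4. condition 'performs microblading' does not hold → requirement n/a → met
5. professional liability coverage $500,000 ≥ $450,000 → met
6. autoclave spore test 289 days ago vs limit 270 → not met
7. client consent form absent → not met
Not met: 6, 7

6, 7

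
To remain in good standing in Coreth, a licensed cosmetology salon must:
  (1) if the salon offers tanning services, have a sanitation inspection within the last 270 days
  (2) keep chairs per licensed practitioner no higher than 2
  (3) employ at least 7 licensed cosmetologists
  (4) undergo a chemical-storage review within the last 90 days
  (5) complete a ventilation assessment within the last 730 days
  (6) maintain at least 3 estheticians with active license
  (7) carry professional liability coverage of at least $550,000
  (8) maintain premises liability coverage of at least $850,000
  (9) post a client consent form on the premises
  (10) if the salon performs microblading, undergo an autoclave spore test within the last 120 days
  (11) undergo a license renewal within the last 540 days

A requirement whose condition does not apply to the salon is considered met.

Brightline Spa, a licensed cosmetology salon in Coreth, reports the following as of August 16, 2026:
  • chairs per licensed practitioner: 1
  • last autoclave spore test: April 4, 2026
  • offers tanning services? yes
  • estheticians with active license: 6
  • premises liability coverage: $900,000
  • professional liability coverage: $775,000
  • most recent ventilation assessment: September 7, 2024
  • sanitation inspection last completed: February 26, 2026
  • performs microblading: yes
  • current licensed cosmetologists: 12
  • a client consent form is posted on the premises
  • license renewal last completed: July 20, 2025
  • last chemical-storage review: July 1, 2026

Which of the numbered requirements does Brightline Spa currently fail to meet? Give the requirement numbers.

10

1. condition 'offers tanning services' holds; sanitation inspection 171 days ago vs limit 270 → met
2. chairs per licensed practitioner 1 ≤ 2 → met
3. licensed cosmetologists 12 ≥ 7 → met
4. chemical-storage review 46 days ago vs limit 90 → met
5. ventilation assessment 708 days ago vs limit 730 → met
6. estheticians with active license 6 ≥ 3 → met
7. professional liability coverage $775,000 ≥ $550,000 → met
8. premises liability coverage $900,000 ≥ $850,000 → met
9. client consent form present → met
10. condition 'performs microblading' holds; autoclave spore test 134 days ago vs limit 120 → not met
11. license renewal 392 days ago vs limit 540 → met
Not met: 10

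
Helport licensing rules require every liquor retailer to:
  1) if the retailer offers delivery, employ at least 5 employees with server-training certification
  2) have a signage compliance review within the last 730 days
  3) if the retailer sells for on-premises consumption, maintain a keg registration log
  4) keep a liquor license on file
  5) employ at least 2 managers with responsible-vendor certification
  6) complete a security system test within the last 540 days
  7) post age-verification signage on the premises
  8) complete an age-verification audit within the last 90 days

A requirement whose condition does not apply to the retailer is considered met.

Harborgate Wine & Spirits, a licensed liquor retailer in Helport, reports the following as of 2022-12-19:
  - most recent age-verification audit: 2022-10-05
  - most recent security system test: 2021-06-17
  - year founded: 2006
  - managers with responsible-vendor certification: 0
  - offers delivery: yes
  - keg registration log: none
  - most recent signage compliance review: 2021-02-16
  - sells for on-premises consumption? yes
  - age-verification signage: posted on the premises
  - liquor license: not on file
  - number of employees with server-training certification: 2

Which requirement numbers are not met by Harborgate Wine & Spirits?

1. condition 'offers delivery' holds; employees with server-training certification 2 < 5 → not met
2. signage compliance review 671 days ago vs limit 730 → met
3. condition 'sells for on-premises consumption' holds; keg registration log absent → not met
4. liquor license absent → not met
5. managers with responsible-vendor certification 0 < 2 → not met
6. security system test 550 days ago vs limit 540 → not met
7. age-verification signage present → met
8. age-verification audit 75 days ago vs limit 90 → met
Not met: 1, 3, 4, 5, 6

1, 3, 4, 5, 6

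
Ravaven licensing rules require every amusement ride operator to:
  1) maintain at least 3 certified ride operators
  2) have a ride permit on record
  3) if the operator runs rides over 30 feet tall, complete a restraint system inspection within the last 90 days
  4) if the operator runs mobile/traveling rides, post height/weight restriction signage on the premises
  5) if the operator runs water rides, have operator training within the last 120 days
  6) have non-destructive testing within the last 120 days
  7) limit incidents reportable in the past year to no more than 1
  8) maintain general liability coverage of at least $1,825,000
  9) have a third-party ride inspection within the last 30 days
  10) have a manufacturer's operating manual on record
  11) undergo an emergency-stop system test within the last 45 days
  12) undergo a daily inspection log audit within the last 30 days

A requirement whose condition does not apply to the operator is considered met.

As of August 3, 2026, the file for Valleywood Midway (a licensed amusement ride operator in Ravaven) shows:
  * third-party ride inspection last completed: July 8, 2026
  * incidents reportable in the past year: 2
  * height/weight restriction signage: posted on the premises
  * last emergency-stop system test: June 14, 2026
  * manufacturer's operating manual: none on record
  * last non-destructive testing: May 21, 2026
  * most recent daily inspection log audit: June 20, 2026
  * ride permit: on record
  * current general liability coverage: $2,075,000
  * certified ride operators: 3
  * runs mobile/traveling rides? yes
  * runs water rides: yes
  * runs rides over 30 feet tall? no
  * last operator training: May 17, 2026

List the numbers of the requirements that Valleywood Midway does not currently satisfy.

1. certified ride operators 3 ≥ 3 → met
2. ride permit present → met
3. condition 'runs rides over 30 feet tall' does not hold → requirement n/a → met
4. condition 'runs mobile/traveling rides' holds; height/weight restriction signage present → met
5. condition 'runs water rides' holds; operator training 78 days ago vs limit 120 → met
6. non-destructive testing 74 days ago vs limit 120 → met
7. incidents reportable in the past year 2 > 1 → not met
8. general liability coverage $2,075,000 ≥ $1,825,000 → met
9. third-party ride inspection 26 days ago vs limit 30 → met
10. manufacturer's operating manual absent → not met
11. emergency-stop system test 50 days ago vs limit 45 → not met
12. daily inspection log audit 44 days ago vs limit 30 → not met
Not met: 7, 10, 11, 12

7, 10, 11, 12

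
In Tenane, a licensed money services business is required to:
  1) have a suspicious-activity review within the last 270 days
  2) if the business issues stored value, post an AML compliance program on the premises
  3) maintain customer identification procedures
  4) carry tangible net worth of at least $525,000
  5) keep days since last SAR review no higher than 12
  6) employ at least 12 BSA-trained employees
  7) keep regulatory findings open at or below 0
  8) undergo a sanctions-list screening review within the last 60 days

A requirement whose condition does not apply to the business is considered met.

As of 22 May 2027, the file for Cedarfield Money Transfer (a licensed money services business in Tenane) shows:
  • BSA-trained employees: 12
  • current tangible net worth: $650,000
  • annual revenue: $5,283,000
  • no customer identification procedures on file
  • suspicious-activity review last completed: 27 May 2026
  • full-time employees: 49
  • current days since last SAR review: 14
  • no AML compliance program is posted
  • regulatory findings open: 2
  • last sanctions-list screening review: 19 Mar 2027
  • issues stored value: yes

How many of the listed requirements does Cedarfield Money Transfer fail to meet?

6

1. suspicious-activity review 360 days ago vs limit 270 → not met
2. condition 'issues stored value' holds; AML compliance program absent → not met
3. customer identification procedures absent → not met
4. tangible net worth $650,000 ≥ $525,000 → met
5. days since last SAR review 14 > 12 → not met
6. BSA-trained employees 12 ≥ 12 → met
7. regulatory findings open 2 > 0 → not met
8. sanctions-list screening review 64 days ago vs limit 60 → not met
Not met: 6 of 8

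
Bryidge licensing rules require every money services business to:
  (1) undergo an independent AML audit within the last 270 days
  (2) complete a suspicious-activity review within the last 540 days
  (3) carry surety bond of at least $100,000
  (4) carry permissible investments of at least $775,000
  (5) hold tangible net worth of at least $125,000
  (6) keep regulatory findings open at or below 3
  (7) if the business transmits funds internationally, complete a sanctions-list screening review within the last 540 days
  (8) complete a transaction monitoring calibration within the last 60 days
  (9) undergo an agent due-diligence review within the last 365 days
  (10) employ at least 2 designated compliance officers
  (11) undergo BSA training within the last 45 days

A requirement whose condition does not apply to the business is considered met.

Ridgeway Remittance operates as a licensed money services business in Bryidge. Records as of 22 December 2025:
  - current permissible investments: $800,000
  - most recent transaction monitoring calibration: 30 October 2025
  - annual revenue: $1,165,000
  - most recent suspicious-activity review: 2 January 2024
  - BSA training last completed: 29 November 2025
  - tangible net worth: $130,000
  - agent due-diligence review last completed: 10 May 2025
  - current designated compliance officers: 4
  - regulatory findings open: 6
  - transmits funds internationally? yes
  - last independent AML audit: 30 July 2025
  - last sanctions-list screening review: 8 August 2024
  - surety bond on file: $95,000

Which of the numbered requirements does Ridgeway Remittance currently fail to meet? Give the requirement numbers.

2, 3, 6

1. independent AML audit 145 days ago vs limit 270 → met
2. suspicious-activity review 720 days ago vs limit 540 → not met
3. surety bond $95,000 < $100,000 → not met
4. permissible investments $800,000 ≥ $775,000 → met
5. tangible net worth $130,000 ≥ $125,000 → met
6. regulatory findings open 6 > 3 → not met
7. condition 'transmits funds internationally' holds; sanctions-list screening review 501 days ago vs limit 540 → met
8. transaction monitoring calibration 53 days ago vs limit 60 → met
9. agent due-diligence review 226 days ago vs limit 365 → met
10. designated compliance officers 4 ≥ 2 → met
11. BSA training 23 days ago vs limit 45 → met
Not met: 2, 3, 6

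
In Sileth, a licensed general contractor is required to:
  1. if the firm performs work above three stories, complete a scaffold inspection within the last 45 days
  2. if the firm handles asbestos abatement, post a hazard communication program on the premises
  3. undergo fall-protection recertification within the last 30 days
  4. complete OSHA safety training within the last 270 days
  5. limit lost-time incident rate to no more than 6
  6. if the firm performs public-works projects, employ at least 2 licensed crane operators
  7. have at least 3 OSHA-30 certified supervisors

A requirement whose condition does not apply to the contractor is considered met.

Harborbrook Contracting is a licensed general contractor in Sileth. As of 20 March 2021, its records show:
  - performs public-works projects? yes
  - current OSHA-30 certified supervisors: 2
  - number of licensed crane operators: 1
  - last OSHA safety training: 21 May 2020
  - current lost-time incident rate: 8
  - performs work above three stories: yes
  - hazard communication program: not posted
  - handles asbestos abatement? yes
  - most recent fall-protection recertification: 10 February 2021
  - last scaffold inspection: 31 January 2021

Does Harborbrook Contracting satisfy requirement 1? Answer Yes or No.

1. condition 'performs work above three stories' holds; scaffold inspection 48 days ago vs limit 45 → not met

No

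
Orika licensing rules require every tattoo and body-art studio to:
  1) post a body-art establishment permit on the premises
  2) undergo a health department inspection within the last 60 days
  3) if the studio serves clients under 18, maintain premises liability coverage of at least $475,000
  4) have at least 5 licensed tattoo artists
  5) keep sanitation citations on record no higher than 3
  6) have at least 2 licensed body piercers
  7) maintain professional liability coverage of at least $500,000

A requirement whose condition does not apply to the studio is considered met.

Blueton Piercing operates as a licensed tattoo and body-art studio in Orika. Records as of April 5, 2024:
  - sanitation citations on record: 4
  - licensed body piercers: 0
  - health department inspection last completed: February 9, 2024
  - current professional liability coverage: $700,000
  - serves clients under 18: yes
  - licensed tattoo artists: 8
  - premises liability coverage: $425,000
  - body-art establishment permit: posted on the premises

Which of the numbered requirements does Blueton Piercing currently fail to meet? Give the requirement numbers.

1. body-art establishment permit present → met
2. health department inspection 56 days ago vs limit 60 → met
3. condition 'serves clients under 18' holds; premises liability coverage $425,000 < $475,000 → not met
4. licensed tattoo artists 8 ≥ 5 → met
5. sanitation citations on record 4 > 3 → not met
6. licensed body piercers 0 < 2 → not met
7. professional liability coverage $700,000 ≥ $500,000 → met
Not met: 3, 5, 6

3, 5, 6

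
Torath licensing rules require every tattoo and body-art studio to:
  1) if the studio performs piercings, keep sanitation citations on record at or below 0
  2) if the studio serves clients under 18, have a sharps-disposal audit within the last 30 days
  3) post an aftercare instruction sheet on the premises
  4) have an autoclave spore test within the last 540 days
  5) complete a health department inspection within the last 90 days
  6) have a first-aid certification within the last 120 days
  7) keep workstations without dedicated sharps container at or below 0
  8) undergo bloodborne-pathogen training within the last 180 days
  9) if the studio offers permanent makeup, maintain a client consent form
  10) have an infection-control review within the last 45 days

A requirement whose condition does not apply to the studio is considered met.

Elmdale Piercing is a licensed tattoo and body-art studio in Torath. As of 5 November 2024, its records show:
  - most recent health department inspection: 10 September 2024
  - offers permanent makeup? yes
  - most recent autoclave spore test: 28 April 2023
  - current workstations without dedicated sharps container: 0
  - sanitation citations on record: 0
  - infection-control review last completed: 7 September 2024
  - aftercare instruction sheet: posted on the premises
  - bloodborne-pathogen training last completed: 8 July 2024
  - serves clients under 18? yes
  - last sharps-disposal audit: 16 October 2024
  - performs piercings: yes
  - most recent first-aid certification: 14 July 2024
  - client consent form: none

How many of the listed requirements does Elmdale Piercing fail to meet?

3

1. condition 'performs piercings' holds; sanitation citations on record 0 ≤ 0 → met
2. condition 'serves clients under 18' holds; sharps-disposal audit 20 days ago vs limit 30 → met
3. aftercare instruction sheet present → met
4. autoclave spore test 557 days ago vs limit 540 → not met
5. health department inspection 56 days ago vs limit 90 → met
6. first-aid certification 114 days ago vs limit 120 → met
7. workstations without dedicated sharps container 0 ≤ 0 → met
8. bloodborne-pathogen training 120 days ago vs limit 180 → met
9. condition 'offers permanent makeup' holds; client consent form absent → not met
10. infection-control review 59 days ago vs limit 45 → not met
Not met: 3 of 10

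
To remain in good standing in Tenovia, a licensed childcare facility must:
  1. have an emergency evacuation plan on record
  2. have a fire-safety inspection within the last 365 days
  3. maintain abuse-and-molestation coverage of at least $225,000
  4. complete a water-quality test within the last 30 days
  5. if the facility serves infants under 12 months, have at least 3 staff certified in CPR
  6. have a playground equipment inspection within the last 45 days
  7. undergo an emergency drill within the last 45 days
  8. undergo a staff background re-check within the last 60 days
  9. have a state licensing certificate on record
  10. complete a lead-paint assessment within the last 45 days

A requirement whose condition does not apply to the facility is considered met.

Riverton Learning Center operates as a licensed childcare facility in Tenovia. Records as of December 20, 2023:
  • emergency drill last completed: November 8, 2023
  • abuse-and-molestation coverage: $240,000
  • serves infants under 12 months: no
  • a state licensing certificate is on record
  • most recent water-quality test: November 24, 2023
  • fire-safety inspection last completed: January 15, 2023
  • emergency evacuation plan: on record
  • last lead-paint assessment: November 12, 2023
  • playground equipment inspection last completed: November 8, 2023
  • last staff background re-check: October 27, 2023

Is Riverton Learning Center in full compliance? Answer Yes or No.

1. emergency evacuation plan present → met
2. fire-safety inspection 339 days ago vs limit 365 → met
3. abuse-and-molestation coverage $240,000 ≥ $225,000 → met
4. water-quality test 26 days ago vs limit 30 → met
5. condition 'serves infants under 12 months' does not hold → requirement n/a → met
6. playground equipment inspection 42 days ago vs limit 45 → met
7. emergency drill 42 days ago vs limit 45 → met
8. staff background re-check 54 days ago vs limit 60 → met
9. state licensing certificate present → met
10. lead-paint assessment 38 days ago vs limit 45 → met
All met.

Yes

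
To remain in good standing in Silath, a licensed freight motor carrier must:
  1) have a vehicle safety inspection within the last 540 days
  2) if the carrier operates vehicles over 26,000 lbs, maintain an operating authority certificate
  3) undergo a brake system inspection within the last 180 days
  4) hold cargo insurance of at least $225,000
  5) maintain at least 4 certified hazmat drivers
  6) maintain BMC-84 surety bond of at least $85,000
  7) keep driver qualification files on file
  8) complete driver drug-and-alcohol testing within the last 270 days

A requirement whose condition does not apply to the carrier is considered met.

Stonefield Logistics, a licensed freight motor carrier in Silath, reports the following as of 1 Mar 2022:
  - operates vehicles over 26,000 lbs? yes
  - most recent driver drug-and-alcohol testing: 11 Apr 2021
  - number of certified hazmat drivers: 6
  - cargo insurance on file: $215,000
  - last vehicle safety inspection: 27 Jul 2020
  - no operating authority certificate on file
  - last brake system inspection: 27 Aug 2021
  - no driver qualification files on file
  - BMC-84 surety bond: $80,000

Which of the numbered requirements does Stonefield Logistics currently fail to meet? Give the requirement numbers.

1. vehicle safety inspection 582 days ago vs limit 540 → not met
2. condition 'operates vehicles over 26,000 lbs' holds; operating authority certificate absent → not met
3. brake system inspection 186 days ago vs limit 180 → not met
4. cargo insurance $215,000 < $225,000 → not met
5. certified hazmat drivers 6 ≥ 4 → met
6. BMC-84 surety bond $80,000 < $85,000 → not met
7. driver qualification files absent → not met
8. driver drug-and-alcohol testing 324 days ago vs limit 270 → not met
Not met: 1, 2, 3, 4, 6, 7, 8

1, 2, 3, 4, 6, 7, 8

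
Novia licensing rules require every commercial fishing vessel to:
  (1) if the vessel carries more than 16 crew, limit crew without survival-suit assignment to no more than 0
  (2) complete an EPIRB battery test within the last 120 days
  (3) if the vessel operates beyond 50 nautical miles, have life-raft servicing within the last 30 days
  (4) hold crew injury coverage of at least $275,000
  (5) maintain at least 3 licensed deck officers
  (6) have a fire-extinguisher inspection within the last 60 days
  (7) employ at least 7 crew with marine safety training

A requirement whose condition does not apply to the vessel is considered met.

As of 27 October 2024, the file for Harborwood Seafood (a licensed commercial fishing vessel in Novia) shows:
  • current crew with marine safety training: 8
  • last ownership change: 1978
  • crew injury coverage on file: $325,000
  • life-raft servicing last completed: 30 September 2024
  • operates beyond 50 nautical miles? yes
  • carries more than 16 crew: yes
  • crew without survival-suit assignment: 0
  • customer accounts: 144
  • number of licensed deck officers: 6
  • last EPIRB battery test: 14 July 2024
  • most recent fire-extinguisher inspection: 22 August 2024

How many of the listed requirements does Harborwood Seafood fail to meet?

1

1. condition 'carries more than 16 crew' holds; crew without survival-suit assignment 0 ≤ 0 → met
2. EPIRB battery test 105 days ago vs limit 120 → met
3. condition 'operates beyond 50 nautical miles' holds; life-raft servicing 27 days ago vs limit 30 → met
4. crew injury coverage $325,000 ≥ $275,000 → met
5. licensed deck officers 6 ≥ 3 → met
6. fire-extinguisher inspection 66 days ago vs limit 60 → not met
7. crew with marine safety training 8 ≥ 7 → met
Not met: 1 of 7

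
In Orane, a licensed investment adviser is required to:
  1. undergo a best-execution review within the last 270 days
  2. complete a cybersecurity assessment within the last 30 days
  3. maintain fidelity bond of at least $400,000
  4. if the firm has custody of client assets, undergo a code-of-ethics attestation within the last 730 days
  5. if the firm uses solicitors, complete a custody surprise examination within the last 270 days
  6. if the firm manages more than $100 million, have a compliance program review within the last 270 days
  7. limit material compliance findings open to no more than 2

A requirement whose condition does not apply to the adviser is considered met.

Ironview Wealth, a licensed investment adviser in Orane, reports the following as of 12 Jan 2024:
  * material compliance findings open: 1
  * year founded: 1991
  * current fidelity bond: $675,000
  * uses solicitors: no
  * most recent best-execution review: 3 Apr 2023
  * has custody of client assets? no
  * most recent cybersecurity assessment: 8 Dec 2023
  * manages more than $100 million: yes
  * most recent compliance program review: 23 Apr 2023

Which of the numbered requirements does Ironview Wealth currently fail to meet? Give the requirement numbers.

1, 2

1. best-execution review 284 days ago vs limit 270 → not met
2. cybersecurity assessment 35 days ago vs limit 30 → not met
3. fidelity bond $675,000 ≥ $400,000 → met
4. condition 'has custody of client assets' does not hold → requirement n/a → met
5. condition 'uses solicitors' does not hold → requirement n/a → met
6. condition 'manages more than $100 million' holds; compliance program review 264 days ago vs limit 270 → met
7. material compliance findings open 1 ≤ 2 → met
Not met: 1, 2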